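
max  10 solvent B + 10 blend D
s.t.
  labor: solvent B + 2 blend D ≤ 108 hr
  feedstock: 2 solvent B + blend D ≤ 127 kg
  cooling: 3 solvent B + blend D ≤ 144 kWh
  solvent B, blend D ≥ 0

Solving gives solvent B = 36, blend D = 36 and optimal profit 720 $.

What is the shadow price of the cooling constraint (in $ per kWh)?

2

At the optimum: labor uses 108 of 108 (binding); feedstock uses 108 of 127 (slack = 19); cooling uses 144 of 144 (binding).
Slack constraints have shadow price 0 (complementary slackness).
Dual feasibility on the basic columns requires 1·y_labor + 3·y_cooling = 10, 2·y_labor + 1·y_cooling = 10.
Solving: y_labor = 4, y_cooling = 2.
Shadow price of cooling = 2.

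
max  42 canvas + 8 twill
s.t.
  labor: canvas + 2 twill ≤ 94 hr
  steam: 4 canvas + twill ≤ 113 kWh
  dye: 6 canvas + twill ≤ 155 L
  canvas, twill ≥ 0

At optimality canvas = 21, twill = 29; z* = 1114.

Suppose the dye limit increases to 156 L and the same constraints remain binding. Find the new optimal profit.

1119

Check each constraint at x*: labor 79/94 (slack 15); steam 113/113 (tight); dye 155/155 (tight).
Slack constraints have shadow price 0 (complementary slackness).
From A_Bᵀ y = c: 4·y_steam + 6·y_dye = 42; 1·y_steam + 1·y_dye = 8.
This yields shadow prices y_steam = 3, y_dye = 5.
Δz = y_dye·Δb = 5 × (1) = 5, so new z* = 1114 + 5 = 1119.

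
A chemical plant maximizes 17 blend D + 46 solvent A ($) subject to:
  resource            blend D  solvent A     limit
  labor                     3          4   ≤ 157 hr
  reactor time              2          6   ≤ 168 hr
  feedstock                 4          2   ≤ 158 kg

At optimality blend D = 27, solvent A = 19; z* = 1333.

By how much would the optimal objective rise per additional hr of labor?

At the optimum: labor uses 157 of 157 (binding); reactor time uses 168 of 168 (binding); feedstock uses 146 of 158 (slack = 12).
Since feedstock is not tight, its dual is 0.
From A_Bᵀ y = c: 3·y_labor + 2·y_reactor time = 17; 4·y_labor + 6·y_reactor time = 46.
This yields shadow prices y_labor = 1, y_reactor time = 7.
Shadow price of labor = 1.

1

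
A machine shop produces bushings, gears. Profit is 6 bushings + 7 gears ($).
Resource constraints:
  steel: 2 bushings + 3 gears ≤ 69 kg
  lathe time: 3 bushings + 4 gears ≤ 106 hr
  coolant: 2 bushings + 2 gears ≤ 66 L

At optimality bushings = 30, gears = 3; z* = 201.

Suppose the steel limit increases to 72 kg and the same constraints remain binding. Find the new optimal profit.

204

At the optimum: steel uses 69 of 69 (binding); lathe time uses 102 of 106 (slack = 4); coolant uses 66 of 66 (binding).
Since lathe time is not tight, its dual is 0.
Dual feasibility on the basic columns requires 2·y_steel + 2·y_coolant = 6, 3·y_steel + 2·y_coolant = 7.
This yields shadow prices y_steel = 1, y_coolant = 2.
Δz = y_steel·Δb = 1 × (3) = 3, so new z* = 201 + 3 = 204.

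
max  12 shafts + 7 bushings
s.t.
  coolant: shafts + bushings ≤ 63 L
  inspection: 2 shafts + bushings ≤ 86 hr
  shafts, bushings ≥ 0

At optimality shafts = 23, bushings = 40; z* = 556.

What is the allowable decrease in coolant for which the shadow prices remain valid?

20

Binding constraints: coolant, inspection. The basis is B = [[1,1],[2,1]] with det -1.
Per unit decrease in coolant, x* moves by d = (1, -2).
The basis stays optimal until bushings reaches 0; allowable decrease = 20 L.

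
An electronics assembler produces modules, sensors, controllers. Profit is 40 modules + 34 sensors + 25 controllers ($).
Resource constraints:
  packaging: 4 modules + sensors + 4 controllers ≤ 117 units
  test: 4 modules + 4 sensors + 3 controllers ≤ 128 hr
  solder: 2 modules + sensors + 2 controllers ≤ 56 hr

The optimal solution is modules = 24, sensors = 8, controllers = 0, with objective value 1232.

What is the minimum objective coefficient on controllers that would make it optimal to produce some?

33

At the optimum: packaging uses 104 of 117 (slack = 13); test uses 128 of 128 (binding); solder uses 56 of 56 (binding).
Slack constraints have shadow price 0 (complementary slackness).
Dual feasibility on the basic columns requires 4·y_test + 2·y_solder = 40, 4·y_test + 1·y_solder = 34.
Solving: y_test = 7, y_solder = 6.
controllers enters the basis when its profit ≥ yᵀa₃ = 7·3 + 6·2 = 33.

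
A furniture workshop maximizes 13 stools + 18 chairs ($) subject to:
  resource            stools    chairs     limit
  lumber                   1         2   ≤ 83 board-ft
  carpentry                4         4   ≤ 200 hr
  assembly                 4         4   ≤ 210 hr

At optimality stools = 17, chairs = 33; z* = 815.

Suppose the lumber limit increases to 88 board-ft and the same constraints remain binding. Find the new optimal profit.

Binding: lumber and carpentry. Non-binding: assembly (10 unused).
Since assembly is not tight, its dual is 0.
From A_Bᵀ y = c: 1·y_lumber + 4·y_carpentry = 13; 2·y_lumber + 4·y_carpentry = 18.
This yields shadow prices y_lumber = 5, y_carpentry = 2.
Δz = y_lumber·Δb = 5 × (5) = 25, so new z* = 815 + 25 = 840.

840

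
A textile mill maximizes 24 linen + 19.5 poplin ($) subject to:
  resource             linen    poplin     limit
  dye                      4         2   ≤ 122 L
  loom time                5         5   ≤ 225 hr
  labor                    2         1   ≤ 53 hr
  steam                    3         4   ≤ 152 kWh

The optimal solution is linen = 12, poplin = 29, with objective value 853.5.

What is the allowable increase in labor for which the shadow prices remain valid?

Binding constraints: labor, steam. The basis is B = [[2,1],[3,4]] with det 5.
Per unit increase in labor, x* moves by d = (0.8, -0.6).
The basis stays optimal until dye becomes binding; allowable increase = 8 hr.

8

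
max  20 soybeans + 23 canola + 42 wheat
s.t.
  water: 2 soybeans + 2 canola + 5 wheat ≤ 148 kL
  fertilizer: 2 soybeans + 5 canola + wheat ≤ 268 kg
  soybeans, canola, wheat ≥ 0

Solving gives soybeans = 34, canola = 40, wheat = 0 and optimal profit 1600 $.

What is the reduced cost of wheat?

Both water and fertilizer are binding at x*.
From A_Bᵀ y = c: 2·y_water + 2·y_fertilizer = 20; 2·y_water + 5·y_fertilizer = 23.
This yields shadow prices y_water = 9, y_fertilizer = 1.
Reduced cost of wheat: c₃ − yᵀa₃ = 42 − (9·5 + 1·1) = 42 − 46 = -4.

-4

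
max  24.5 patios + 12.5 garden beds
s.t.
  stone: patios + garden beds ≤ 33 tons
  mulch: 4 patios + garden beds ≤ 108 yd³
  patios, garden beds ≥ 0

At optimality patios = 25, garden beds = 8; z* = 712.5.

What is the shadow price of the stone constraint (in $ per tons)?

8.5

Both stone and mulch are binding at x*.
Dual feasibility on the basic columns requires 1·y_stone + 4·y_mulch = 24.5, 1·y_stone + 1·y_mulch = 12.5.
This yields shadow prices y_stone = 8.5, y_mulch = 4.
Shadow price of stone = 8.5.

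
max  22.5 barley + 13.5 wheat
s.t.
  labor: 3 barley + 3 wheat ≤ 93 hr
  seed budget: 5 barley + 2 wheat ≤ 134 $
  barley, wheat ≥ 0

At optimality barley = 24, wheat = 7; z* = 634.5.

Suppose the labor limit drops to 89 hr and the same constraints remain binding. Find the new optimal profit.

624.5

At the optimum: labor uses 93 of 93 (binding); seed budget uses 134 of 134 (binding).
From A_Bᵀ y = c: 3·y_labor + 5·y_seed budget = 22.5; 3·y_labor + 2·y_seed budget = 13.5.
→ y_labor = 2.5 and y_seed budget = 3.
Δz = y_labor·Δb = 2.5 × (-4) = -10, so new z* = 634.5 − 10 = 624.5.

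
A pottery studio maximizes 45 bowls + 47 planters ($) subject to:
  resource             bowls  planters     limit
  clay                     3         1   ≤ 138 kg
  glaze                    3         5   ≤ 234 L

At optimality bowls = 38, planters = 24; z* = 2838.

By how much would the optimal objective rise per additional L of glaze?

8

At the optimum: clay uses 138 of 138 (binding); glaze uses 234 of 234 (binding).
The binding rows give the dual system: 3·y_clay + 3·y_glaze = 45 and 1·y_clay + 5·y_glaze = 47.
Solving: y_clay = 7, y_glaze = 8.
Shadow price of glaze = 8.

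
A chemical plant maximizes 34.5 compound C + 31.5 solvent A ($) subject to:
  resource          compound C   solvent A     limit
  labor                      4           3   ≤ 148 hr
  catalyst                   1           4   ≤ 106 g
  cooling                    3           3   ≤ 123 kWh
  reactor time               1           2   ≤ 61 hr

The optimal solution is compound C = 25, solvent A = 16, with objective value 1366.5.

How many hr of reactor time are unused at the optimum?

4

reactor time used = 1·25 + 2·16 = 57; slack = 61 − 57 = 4.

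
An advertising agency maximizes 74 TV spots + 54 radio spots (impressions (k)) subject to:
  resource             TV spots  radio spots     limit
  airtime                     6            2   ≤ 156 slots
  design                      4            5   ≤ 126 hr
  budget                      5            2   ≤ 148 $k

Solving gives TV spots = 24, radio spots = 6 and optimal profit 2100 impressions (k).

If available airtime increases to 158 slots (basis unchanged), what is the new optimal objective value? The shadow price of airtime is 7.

Δb = 2, so new z* = 2100 + (7)·(2) = 2100 + 14 = 2114.

2114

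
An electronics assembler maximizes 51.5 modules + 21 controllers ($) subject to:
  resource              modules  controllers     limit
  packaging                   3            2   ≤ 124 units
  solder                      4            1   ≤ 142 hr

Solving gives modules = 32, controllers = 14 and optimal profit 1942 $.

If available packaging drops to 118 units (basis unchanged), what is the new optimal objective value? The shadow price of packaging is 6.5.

Δb = -6, so new z* = 1942 + (6.5)·(-6) = 1942 − 39 = 1903.

1903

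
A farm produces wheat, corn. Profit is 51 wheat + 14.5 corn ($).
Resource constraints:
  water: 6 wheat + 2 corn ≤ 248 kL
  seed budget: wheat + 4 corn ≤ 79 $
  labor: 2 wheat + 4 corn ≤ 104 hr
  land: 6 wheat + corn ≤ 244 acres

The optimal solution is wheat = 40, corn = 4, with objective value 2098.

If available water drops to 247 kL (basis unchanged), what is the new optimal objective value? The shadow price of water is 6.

Δb = -1, so new z* = 2098 + (6)·(-1) = 2098 − 6 = 2092.

2092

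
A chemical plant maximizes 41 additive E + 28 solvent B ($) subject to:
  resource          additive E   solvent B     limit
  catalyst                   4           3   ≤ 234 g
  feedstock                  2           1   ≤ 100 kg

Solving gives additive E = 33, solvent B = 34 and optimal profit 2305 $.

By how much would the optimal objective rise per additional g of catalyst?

7.5

Both catalyst and feedstock are binding at x*.
From A_Bᵀ y = c: 4·y_catalyst + 2·y_feedstock = 41; 3·y_catalyst + 1·y_feedstock = 28.
Solving: y_catalyst = 7.5, y_feedstock = 5.5.
Shadow price of catalyst = 7.5.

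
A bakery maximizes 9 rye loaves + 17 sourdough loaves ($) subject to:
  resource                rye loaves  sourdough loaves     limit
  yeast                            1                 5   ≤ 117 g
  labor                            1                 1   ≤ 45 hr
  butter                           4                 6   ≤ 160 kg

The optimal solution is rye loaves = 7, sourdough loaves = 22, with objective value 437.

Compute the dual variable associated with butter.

At the optimum: yeast uses 117 of 117 (binding); labor uses 29 of 45 (slack = 16); butter uses 160 of 160 (binding).
Since labor is not tight, its dual is 0.
From A_Bᵀ y = c: 1·y_yeast + 4·y_butter = 9; 5·y_yeast + 6·y_butter = 17.
Solving: y_yeast = 1, y_butter = 2.
Shadow price of butter = 2.

2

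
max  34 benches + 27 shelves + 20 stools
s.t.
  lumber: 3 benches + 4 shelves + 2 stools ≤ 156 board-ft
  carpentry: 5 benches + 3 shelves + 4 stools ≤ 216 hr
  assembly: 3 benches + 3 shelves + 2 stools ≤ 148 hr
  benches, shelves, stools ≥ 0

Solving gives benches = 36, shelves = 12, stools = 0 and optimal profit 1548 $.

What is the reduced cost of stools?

-6

Check each constraint at x*: lumber 156/156 (tight); carpentry 216/216 (tight); assembly 144/148 (slack 4).
Slack constraints have shadow price 0 (complementary slackness).
Dual feasibility on the basic columns requires 3·y_lumber + 5·y_carpentry = 34, 4·y_lumber + 3·y_carpentry = 27.
→ y_lumber = 3 and y_carpentry = 5.
Reduced cost of stools: c₃ − yᵀa₃ = 20 − (3·2 + 5·4) = 20 − 26 = -6.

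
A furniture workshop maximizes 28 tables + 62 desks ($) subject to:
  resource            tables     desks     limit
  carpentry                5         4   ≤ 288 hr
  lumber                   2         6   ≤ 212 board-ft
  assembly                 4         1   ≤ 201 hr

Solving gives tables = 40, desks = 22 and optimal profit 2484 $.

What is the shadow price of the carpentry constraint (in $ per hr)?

2

Check each constraint at x*: carpentry 288/288 (tight); lumber 212/212 (tight); assembly 182/201 (slack 19).
By complementary slackness, y = 0 for the non-binding constraint.
From A_Bᵀ y = c: 5·y_carpentry + 2·y_lumber = 28; 4·y_carpentry + 6·y_lumber = 62.
Solving: y_carpentry = 2, y_lumber = 9.
Shadow price of carpentry = 2.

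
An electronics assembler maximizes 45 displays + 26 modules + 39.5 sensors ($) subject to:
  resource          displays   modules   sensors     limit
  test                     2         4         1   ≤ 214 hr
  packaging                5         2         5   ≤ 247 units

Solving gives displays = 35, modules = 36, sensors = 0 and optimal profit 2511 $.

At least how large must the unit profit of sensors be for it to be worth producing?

Check each constraint at x*: test 214/214 (tight); packaging 247/247 (tight).
From A_Bᵀ y = c: 2·y_test + 5·y_packaging = 45; 4·y_test + 2·y_packaging = 26.
This yields shadow prices y_test = 2.5, y_packaging = 8.
sensors enters the basis when its profit ≥ yᵀa₃ = 2.5·1 + 8·5 = 42.5.

42.5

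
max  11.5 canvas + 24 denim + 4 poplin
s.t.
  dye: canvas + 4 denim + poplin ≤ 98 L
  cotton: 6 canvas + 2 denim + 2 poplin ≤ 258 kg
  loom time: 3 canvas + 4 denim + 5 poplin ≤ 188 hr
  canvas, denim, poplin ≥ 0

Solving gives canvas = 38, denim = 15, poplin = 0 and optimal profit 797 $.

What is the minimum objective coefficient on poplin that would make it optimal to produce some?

Check each constraint at x*: dye 98/98 (tight); cotton 258/258 (tight); loom time 174/188 (slack 14).
By complementary slackness, y = 0 for the non-binding constraint.
The binding rows give the dual system: 1·y_dye + 6·y_cotton = 11.5 and 4·y_dye + 2·y_cotton = 24.
This yields shadow prices y_dye = 5.5, y_cotton = 1.
poplin enters the basis when its profit ≥ yᵀa₃ = 5.5·1 + 1·2 = 7.5.

7.5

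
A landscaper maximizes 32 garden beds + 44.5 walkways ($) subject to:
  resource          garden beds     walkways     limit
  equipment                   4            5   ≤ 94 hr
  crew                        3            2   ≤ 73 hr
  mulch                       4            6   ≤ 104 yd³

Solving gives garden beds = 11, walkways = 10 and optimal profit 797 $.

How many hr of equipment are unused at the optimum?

equipment used = 4·11 + 5·10 = 94; slack = 94 − 94 = 0.

0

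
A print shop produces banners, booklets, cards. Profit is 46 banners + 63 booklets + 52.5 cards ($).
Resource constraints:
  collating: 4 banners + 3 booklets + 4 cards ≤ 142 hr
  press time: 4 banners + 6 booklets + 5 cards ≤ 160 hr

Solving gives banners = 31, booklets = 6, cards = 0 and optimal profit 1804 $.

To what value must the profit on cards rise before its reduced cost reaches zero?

At the optimum: collating uses 142 of 142 (binding); press time uses 160 of 160 (binding).
The binding rows give the dual system: 4·y_collating + 4·y_press time = 46 and 3·y_collating + 6·y_press time = 63.
→ y_collating = 2 and y_press time = 9.5.
cards enters the basis when its profit ≥ yᵀa₃ = 2·4 + 9.5·5 = 55.5.

55.5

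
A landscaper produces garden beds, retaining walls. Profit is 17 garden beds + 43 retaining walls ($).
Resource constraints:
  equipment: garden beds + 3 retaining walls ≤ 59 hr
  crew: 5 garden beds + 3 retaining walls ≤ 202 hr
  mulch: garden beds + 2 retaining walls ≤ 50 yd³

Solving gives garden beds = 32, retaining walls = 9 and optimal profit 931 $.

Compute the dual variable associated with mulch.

8

Check each constraint at x*: equipment 59/59 (tight); crew 187/202 (slack 15); mulch 50/50 (tight).
By complementary slackness, y = 0 for the non-binding constraint.
Dual feasibility on the basic columns requires 1·y_equipment + 1·y_mulch = 17, 3·y_equipment + 2·y_mulch = 43.
→ y_equipment = 9 and y_mulch = 8.
Shadow price of mulch = 8.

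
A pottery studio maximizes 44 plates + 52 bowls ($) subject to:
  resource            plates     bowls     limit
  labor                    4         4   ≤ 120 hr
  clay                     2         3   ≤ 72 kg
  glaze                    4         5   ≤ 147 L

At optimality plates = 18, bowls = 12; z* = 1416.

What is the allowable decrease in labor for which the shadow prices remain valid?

24

Binding constraints: labor, clay. The basis is B = [[4,4],[2,3]] with det 4.
Per unit decrease in labor, x* moves by d = (-0.75, 0.5).
The basis stays optimal until plates reaches 0; allowable decrease = 24 hr.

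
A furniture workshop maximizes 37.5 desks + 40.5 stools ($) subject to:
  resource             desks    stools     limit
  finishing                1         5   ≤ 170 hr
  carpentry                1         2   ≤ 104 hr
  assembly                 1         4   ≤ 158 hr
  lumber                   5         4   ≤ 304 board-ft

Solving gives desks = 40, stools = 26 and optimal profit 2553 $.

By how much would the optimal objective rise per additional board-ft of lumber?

Check each constraint at x*: finishing 170/170 (tight); carpentry 92/104 (slack 12); assembly 144/158 (slack 14); lumber 304/304 (tight).
Since carpentry, assembly are not tight, their duals are 0.
The binding rows give the dual system: 1·y_finishing + 5·y_lumber = 37.5 and 5·y_finishing + 4·y_lumber = 40.5.
This yields shadow prices y_finishing = 2.5, y_lumber = 7.
Shadow price of lumber = 7.

7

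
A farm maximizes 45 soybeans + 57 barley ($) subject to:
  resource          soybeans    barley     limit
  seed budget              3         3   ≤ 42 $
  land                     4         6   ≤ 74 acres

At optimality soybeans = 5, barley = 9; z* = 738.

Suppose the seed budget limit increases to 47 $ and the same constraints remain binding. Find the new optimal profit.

Both seed budget and land are binding at x*.
The binding rows give the dual system: 3·y_seed budget + 4·y_land = 45 and 3·y_seed budget + 6·y_land = 57.
Solving: y_seed budget = 7, y_land = 6.
Δz = y_seed budget·Δb = 7 × (5) = 35, so new z* = 738 + 35 = 773.

773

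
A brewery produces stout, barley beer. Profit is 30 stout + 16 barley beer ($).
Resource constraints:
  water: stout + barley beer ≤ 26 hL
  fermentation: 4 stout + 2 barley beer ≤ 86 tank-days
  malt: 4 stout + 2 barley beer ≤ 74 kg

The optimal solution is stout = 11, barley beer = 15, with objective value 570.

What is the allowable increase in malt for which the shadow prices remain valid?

Binding constraints: water, malt. The basis is B = [[1,1],[4,2]] with det -2.
Per unit increase in malt, x* moves by d = (0.5, -0.5).
The basis stays optimal until fermentation becomes binding; allowable increase = 12 kg.

12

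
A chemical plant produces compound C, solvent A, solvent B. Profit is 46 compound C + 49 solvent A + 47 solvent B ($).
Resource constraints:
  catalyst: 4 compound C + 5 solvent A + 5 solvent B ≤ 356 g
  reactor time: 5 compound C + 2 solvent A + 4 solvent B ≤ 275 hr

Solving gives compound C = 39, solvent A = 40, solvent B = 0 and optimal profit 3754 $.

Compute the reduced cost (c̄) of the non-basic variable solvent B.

Check each constraint at x*: catalyst 356/356 (tight); reactor time 275/275 (tight).
The binding rows give the dual system: 4·y_catalyst + 5·y_reactor time = 46 and 5·y_catalyst + 2·y_reactor time = 49.
Solving: y_catalyst = 9, y_reactor time = 2.
Reduced cost of solvent B: c₃ − yᵀa₃ = 47 − (9·5 + 2·4) = 47 − 53 = -6.

-6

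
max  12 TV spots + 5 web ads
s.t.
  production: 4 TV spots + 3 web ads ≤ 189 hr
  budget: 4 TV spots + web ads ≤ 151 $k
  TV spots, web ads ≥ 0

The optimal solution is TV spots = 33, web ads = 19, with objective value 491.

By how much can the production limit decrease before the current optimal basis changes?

38

Binding constraints: production, budget. The basis is B = [[4,3],[4,1]] with det -8.
Per unit decrease in production, x* moves by d = (0.125, -0.5).
The basis stays optimal until web ads reaches 0; allowable decrease = 38 hr.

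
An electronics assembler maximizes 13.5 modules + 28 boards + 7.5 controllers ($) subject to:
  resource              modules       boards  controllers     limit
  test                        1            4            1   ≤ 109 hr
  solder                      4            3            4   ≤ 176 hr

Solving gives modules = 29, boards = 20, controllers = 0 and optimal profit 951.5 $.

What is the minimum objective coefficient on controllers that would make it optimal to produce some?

At the optimum: test uses 109 of 109 (binding); solder uses 176 of 176 (binding).
From A_Bᵀ y = c: 1·y_test + 4·y_solder = 13.5; 4·y_test + 3·y_solder = 28.
→ y_test = 5.5 and y_solder = 2.
controllers enters the basis when its profit ≥ yᵀa₃ = 5.5·1 + 2·4 = 13.5.

13.5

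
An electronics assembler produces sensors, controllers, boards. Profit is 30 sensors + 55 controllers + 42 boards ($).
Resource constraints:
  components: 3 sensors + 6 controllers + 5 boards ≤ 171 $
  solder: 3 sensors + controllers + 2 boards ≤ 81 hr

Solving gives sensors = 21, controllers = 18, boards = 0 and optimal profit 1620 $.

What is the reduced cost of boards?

Both components and solder are binding at x*.
The binding rows give the dual system: 3·y_components + 3·y_solder = 30 and 6·y_components + 1·y_solder = 55.
→ y_components = 9 and y_solder = 1.
Reduced cost of boards: c₃ − yᵀa₃ = 42 − (9·5 + 1·2) = 42 − 47 = -5.

-5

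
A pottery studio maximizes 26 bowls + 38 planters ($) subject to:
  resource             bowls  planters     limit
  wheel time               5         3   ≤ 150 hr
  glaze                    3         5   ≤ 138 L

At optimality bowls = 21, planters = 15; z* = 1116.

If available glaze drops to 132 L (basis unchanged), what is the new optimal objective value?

1074

Check each constraint at x*: wheel time 150/150 (tight); glaze 138/138 (tight).
The binding rows give the dual system: 5·y_wheel time + 3·y_glaze = 26 and 3·y_wheel time + 5·y_glaze = 38.
This yields shadow prices y_wheel time = 1, y_glaze = 7.
Δz = y_glaze·Δb = 7 × (-6) = -42, so new z* = 1116 − 42 = 1074.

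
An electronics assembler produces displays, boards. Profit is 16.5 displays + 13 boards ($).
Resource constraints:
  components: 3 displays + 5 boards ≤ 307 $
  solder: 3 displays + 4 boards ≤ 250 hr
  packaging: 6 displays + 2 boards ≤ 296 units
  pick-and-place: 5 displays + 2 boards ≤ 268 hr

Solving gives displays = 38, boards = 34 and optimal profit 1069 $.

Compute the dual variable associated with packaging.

1.5

Binding: solder and packaging. Non-binding: components (23 unused), pick-and-place (10 unused).
Slack constraints have shadow price 0 (complementary slackness).
From A_Bᵀ y = c: 3·y_solder + 6·y_packaging = 16.5; 4·y_solder + 2·y_packaging = 13.
Solving: y_solder = 2.5, y_packaging = 1.5.
Shadow price of packaging = 1.5.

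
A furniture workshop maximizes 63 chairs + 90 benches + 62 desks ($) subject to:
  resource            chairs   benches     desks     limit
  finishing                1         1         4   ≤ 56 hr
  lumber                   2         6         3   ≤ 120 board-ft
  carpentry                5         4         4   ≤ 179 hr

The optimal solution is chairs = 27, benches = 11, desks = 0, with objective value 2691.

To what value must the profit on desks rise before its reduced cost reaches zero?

Binding: lumber and carpentry. Non-binding: finishing (18 unused).
Slack constraints have shadow price 0 (complementary slackness).
From A_Bᵀ y = c: 2·y_lumber + 5·y_carpentry = 63; 6·y_lumber + 4·y_carpentry = 90.
This yields shadow prices y_lumber = 9, y_carpentry = 9.
desks enters the basis when its profit ≥ yᵀa₃ = 9·3 + 9·4 = 63.

63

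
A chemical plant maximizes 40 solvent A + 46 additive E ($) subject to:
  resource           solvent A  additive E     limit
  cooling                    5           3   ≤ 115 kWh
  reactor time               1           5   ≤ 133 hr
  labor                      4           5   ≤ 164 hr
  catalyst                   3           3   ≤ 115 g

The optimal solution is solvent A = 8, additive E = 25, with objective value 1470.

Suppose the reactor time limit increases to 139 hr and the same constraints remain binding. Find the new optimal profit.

1500

Check each constraint at x*: cooling 115/115 (tight); reactor time 133/133 (tight); labor 157/164 (slack 7); catalyst 99/115 (slack 16).
By complementary slackness, y = 0 for the non-binding constraints.
From A_Bᵀ y = c: 5·y_cooling + 1·y_reactor time = 40; 3·y_cooling + 5·y_reactor time = 46.
Solving: y_cooling = 7, y_reactor time = 5.
Δz = y_reactor time·Δb = 5 × (6) = 30, so new z* = 1470 + 30 = 1500.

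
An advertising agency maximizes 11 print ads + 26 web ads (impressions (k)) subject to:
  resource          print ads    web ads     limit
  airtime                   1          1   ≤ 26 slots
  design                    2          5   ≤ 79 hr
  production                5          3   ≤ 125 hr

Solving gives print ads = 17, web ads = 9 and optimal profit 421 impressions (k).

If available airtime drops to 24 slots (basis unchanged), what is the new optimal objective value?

419

At the optimum: airtime uses 26 of 26 (binding); design uses 79 of 79 (binding); production uses 112 of 125 (slack = 13).
Since production is not tight, its dual is 0.
Dual feasibility on the basic columns requires 1·y_airtime + 2·y_design = 11, 1·y_airtime + 5·y_design = 26.
This yields shadow prices y_airtime = 1, y_design = 5.
Δz = y_airtime·Δb = 1 × (-2) = -2, so new z* = 421 − 2 = 419.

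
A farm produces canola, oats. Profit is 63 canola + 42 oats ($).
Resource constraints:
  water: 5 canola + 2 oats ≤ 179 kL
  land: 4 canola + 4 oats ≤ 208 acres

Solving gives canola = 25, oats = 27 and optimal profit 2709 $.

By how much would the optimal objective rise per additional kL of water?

Both water and land are binding at x*.
The binding rows give the dual system: 5·y_water + 4·y_land = 63 and 2·y_water + 4·y_land = 42.
Solving: y_water = 7, y_land = 7.
Shadow price of water = 7.

7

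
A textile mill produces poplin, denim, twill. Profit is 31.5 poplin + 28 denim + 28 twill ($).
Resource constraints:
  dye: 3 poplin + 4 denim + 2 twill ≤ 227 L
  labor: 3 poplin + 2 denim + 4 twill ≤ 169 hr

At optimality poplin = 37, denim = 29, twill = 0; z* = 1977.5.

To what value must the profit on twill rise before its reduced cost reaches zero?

35

At the optimum: dye uses 227 of 227 (binding); labor uses 169 of 169 (binding).
Dual feasibility on the basic columns requires 3·y_dye + 3·y_labor = 31.5, 4·y_dye + 2·y_labor = 28.
Solving: y_dye = 3.5, y_labor = 7.
twill enters the basis when its profit ≥ yᵀa₃ = 3.5·2 + 7·4 = 35.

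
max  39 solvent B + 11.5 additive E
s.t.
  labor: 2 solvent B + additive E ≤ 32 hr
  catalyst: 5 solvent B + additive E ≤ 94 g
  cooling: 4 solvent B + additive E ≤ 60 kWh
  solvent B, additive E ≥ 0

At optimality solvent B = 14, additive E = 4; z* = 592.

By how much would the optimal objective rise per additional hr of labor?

3.5

Binding: labor and cooling. Non-binding: catalyst (20 unused).
Since catalyst is not tight, its dual is 0.
The binding rows give the dual system: 2·y_labor + 4·y_cooling = 39 and 1·y_labor + 1·y_cooling = 11.5.
This yields shadow prices y_labor = 3.5, y_cooling = 8.
Shadow price of labor = 3.5.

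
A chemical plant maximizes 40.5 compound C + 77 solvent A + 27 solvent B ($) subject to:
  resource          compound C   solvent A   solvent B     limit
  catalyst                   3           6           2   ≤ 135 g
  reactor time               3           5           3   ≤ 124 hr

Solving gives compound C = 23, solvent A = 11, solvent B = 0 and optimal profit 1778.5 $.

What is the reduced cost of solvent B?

Check each constraint at x*: catalyst 135/135 (tight); reactor time 124/124 (tight).
Dual feasibility on the basic columns requires 3·y_catalyst + 3·y_reactor time = 40.5, 6·y_catalyst + 5·y_reactor time = 77.
This yields shadow prices y_catalyst = 9.5, y_reactor time = 4.
Reduced cost of solvent B: c₃ − yᵀa₃ = 27 − (9.5·2 + 4·3) = 27 − 31 = -4.

-4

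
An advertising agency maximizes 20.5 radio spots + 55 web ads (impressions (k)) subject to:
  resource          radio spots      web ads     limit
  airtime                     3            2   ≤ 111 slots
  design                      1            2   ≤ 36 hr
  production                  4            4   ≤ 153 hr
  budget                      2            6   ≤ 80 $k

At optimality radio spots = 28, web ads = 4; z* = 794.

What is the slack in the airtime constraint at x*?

airtime used = 3·28 + 2·4 = 92; slack = 111 − 92 = 19.

19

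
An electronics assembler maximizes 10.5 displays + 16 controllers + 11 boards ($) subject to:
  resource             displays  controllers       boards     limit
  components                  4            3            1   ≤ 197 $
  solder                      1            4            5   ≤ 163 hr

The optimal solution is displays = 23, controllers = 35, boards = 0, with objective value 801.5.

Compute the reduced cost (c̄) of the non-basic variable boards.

Both components and solder are binding at x*.
The binding rows give the dual system: 4·y_components + 1·y_solder = 10.5 and 3·y_components + 4·y_solder = 16.
This yields shadow prices y_components = 2, y_solder = 2.5.
Reduced cost of boards: c₃ − yᵀa₃ = 11 − (2·1 + 2.5·5) = 11 − 14.5 = -3.5.

-3.5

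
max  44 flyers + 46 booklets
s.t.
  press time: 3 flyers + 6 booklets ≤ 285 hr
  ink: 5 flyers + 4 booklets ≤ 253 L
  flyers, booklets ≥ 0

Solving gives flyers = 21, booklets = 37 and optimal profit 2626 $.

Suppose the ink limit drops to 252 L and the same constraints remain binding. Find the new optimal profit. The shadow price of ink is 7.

2619

Δb = -1, so new z* = 2626 + (7)·(-1) = 2626 − 7 = 2619.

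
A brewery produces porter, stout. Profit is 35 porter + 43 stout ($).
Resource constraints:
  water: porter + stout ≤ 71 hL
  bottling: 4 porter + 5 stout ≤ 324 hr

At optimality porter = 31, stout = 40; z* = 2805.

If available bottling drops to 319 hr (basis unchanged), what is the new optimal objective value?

Check each constraint at x*: water 71/71 (tight); bottling 324/324 (tight).
The binding rows give the dual system: 1·y_water + 4·y_bottling = 35 and 1·y_water + 5·y_bottling = 43.
This yields shadow prices y_water = 3, y_bottling = 8.
Δz = y_bottling·Δb = 8 × (-5) = -40, so new z* = 2805 − 40 = 2765.

2765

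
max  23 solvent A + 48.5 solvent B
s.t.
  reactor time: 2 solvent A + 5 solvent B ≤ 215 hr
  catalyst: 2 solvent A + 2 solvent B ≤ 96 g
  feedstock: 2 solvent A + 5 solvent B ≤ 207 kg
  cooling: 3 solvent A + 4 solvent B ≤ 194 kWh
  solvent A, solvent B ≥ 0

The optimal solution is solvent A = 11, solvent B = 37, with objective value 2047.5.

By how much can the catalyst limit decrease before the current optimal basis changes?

Binding constraints: catalyst, feedstock. The basis is B = [[2,2],[2,5]] with det 6.
Per unit decrease in catalyst, x* moves by d = (-0.8333, 0.3333).
The basis stays optimal until solvent A reaches 0; allowable decrease = 13.2 g.

13.2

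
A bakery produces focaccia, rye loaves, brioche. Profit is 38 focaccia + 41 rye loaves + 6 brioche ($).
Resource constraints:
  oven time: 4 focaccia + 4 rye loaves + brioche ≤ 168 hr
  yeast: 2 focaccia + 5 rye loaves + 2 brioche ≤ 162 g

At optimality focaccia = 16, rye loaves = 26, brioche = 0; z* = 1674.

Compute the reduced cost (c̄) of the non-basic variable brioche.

-5

Check each constraint at x*: oven time 168/168 (tight); yeast 162/162 (tight).
From A_Bᵀ y = c: 4·y_oven time + 2·y_yeast = 38; 4·y_oven time + 5·y_yeast = 41.
This yields shadow prices y_oven time = 9, y_yeast = 1.
Reduced cost of brioche: c₃ − yᵀa₃ = 6 − (9·1 + 1·2) = 6 − 11 = -5.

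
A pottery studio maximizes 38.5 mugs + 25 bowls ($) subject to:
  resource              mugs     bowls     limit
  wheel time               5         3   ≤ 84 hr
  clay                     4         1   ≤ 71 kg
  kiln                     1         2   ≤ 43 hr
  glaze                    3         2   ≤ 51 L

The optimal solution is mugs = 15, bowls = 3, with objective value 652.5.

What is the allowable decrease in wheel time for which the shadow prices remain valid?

5.5

Binding constraints: wheel time, glaze. The basis is B = [[5,3],[3,2]] with det 1.
Per unit decrease in wheel time, x* moves by d = (-2, 3).
The basis stays optimal until kiln becomes binding; allowable decrease = 5.5 hr.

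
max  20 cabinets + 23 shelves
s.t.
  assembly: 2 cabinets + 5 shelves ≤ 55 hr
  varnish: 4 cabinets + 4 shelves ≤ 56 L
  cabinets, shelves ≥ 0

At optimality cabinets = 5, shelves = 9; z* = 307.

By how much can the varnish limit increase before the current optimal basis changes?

Binding constraints: assembly, varnish. The basis is B = [[2,5],[4,4]] with det -12.
Per unit increase in varnish, x* moves by d = (0.4167, -0.1667).
The basis stays optimal until shelves reaches 0; allowable increase = 54 L.

54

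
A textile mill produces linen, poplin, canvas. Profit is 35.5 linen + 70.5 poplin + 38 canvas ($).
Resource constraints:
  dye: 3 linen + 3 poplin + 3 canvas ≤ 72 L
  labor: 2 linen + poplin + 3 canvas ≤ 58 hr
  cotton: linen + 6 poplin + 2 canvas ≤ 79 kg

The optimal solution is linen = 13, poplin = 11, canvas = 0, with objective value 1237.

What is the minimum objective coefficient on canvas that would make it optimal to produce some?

At the optimum: dye uses 72 of 72 (binding); labor uses 37 of 58 (slack = 21); cotton uses 79 of 79 (binding).
By complementary slackness, y = 0 for the non-binding constraint.
Dual feasibility on the basic columns requires 3·y_dye + 1·y_cotton = 35.5, 3·y_dye + 6·y_cotton = 70.5.
This yields shadow prices y_dye = 9.5, y_cotton = 7.
canvas enters the basis when its profit ≥ yᵀa₃ = 9.5·3 + 7·2 = 42.5.

42.5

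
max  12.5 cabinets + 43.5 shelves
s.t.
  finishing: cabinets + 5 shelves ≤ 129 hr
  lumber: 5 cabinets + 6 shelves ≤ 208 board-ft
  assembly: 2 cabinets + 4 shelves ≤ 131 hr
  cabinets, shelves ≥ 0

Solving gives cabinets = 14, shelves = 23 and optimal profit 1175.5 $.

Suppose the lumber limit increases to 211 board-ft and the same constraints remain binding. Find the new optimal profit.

Binding: finishing and lumber. Non-binding: assembly (11 unused).
Slack constraints have shadow price 0 (complementary slackness).
The binding rows give the dual system: 1·y_finishing + 5·y_lumber = 12.5 and 5·y_finishing + 6·y_lumber = 43.5.
This yields shadow prices y_finishing = 7.5, y_lumber = 1.
Δz = y_lumber·Δb = 1 × (3) = 3, so new z* = 1175.5 + 3 = 1178.5.

1178.5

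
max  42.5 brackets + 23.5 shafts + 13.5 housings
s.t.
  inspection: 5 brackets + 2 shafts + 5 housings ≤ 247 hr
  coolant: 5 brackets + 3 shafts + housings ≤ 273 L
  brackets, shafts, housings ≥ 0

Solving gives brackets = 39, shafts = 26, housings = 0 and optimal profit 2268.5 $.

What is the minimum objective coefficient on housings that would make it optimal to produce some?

16.5

At the optimum: inspection uses 247 of 247 (binding); coolant uses 273 of 273 (binding).
From A_Bᵀ y = c: 5·y_inspection + 5·y_coolant = 42.5; 2·y_inspection + 3·y_coolant = 23.5.
Solving: y_inspection = 2, y_coolant = 6.5.
housings enters the basis when its profit ≥ yᵀa₃ = 2·5 + 6.5·1 = 16.5.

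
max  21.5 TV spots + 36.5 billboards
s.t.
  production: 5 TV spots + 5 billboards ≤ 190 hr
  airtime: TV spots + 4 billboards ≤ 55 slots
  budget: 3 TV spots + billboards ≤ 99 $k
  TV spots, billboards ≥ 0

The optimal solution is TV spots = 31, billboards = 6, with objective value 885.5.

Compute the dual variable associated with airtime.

8

Check each constraint at x*: production 185/190 (slack 5); airtime 55/55 (tight); budget 99/99 (tight).
Slack constraints have shadow price 0 (complementary slackness).
From A_Bᵀ y = c: 1·y_airtime + 3·y_budget = 21.5; 4·y_airtime + 1·y_budget = 36.5.
Solving: y_airtime = 8, y_budget = 4.5.
Shadow price of airtime = 8.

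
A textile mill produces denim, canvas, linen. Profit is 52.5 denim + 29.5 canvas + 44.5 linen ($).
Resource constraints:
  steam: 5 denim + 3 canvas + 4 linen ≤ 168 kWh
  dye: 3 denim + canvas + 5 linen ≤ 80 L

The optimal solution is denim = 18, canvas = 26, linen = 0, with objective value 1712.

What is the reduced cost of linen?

-4

Check each constraint at x*: steam 168/168 (tight); dye 80/80 (tight).
Dual feasibility on the basic columns requires 5·y_steam + 3·y_dye = 52.5, 3·y_steam + 1·y_dye = 29.5.
Solving: y_steam = 9, y_dye = 2.5.
Reduced cost of linen: c₃ − yᵀa₃ = 44.5 − (9·4 + 2.5·5) = 44.5 − 48.5 = -4.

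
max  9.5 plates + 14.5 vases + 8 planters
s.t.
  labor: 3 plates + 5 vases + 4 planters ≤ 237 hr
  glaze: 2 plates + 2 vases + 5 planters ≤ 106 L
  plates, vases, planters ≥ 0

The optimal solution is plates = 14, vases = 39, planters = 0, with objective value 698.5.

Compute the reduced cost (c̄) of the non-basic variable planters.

Both labor and glaze are binding at x*.
The binding rows give the dual system: 3·y_labor + 2·y_glaze = 9.5 and 5·y_labor + 2·y_glaze = 14.5.
This yields shadow prices y_labor = 2.5, y_glaze = 1.
Reduced cost of planters: c₃ − yᵀa₃ = 8 − (2.5·4 + 1·5) = 8 − 15 = -7.

-7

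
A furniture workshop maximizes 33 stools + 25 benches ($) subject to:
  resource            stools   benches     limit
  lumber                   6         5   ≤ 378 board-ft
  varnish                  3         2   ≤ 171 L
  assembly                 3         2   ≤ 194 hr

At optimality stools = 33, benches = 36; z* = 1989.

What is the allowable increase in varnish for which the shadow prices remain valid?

Binding constraints: lumber, varnish. The basis is B = [[6,5],[3,2]] with det -3.
Per unit increase in varnish, x* moves by d = (1.6667, -2).
The basis stays optimal until benches reaches 0; allowable increase = 18 L.

18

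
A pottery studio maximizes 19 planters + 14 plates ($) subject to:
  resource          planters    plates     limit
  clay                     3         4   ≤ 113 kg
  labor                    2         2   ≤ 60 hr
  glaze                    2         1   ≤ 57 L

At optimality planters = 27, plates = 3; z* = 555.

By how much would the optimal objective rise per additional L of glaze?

Binding: labor and glaze. Non-binding: clay (20 unused).
By complementary slackness, y = 0 for the non-binding constraint.
From A_Bᵀ y = c: 2·y_labor + 2·y_glaze = 19; 2·y_labor + 1·y_glaze = 14.
This yields shadow prices y_labor = 4.5, y_glaze = 5.
Shadow price of glaze = 5.

5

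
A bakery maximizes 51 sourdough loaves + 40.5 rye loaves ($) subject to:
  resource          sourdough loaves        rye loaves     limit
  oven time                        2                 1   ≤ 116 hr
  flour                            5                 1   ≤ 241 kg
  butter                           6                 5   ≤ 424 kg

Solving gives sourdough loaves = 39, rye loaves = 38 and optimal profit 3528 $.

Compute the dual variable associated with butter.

Check each constraint at x*: oven time 116/116 (tight); flour 233/241 (slack 8); butter 424/424 (tight).
Slack constraints have shadow price 0 (complementary slackness).
Dual feasibility on the basic columns requires 2·y_oven time + 6·y_butter = 51, 1·y_oven time + 5·y_butter = 40.5.
This yields shadow prices y_oven time = 3, y_butter = 7.5.
Shadow price of butter = 7.5.

7.5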